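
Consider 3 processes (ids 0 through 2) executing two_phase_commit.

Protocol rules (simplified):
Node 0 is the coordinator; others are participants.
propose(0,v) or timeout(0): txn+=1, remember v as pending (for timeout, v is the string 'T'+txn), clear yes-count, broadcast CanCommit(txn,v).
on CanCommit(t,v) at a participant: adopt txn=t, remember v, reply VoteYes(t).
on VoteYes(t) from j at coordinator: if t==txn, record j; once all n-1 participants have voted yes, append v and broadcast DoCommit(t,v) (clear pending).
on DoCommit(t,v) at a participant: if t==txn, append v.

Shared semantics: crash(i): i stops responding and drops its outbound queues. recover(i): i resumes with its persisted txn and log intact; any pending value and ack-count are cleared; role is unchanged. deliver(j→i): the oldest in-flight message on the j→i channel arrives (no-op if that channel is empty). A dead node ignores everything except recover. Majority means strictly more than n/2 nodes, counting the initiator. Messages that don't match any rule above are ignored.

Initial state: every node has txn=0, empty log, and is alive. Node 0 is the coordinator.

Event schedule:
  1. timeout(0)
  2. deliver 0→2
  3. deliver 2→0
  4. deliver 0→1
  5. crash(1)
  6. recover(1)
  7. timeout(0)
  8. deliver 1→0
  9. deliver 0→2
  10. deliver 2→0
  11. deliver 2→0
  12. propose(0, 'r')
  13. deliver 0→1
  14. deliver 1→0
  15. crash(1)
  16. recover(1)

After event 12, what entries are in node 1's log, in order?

empty

1. timeout(0):  <0:coor t1 ->
2. deliver 0→2:  <2:part t1 ->
3. deliver 2→0:  nop
4. deliver 0→1:  <1:part t1 ->
5. crash(1):  <1:✗part t1 ->
6. recover(1):  <1:part t1 ->
7. timeout(0):  <0:coor t2 ->
8. deliver 1→0:  nop
9. deliver 0→2:  <2:part t2 ->
10. deliver 2→0:  nop
11. deliver 2→0:  nop
12. propose(0,'r'):  <0:coor t3 ->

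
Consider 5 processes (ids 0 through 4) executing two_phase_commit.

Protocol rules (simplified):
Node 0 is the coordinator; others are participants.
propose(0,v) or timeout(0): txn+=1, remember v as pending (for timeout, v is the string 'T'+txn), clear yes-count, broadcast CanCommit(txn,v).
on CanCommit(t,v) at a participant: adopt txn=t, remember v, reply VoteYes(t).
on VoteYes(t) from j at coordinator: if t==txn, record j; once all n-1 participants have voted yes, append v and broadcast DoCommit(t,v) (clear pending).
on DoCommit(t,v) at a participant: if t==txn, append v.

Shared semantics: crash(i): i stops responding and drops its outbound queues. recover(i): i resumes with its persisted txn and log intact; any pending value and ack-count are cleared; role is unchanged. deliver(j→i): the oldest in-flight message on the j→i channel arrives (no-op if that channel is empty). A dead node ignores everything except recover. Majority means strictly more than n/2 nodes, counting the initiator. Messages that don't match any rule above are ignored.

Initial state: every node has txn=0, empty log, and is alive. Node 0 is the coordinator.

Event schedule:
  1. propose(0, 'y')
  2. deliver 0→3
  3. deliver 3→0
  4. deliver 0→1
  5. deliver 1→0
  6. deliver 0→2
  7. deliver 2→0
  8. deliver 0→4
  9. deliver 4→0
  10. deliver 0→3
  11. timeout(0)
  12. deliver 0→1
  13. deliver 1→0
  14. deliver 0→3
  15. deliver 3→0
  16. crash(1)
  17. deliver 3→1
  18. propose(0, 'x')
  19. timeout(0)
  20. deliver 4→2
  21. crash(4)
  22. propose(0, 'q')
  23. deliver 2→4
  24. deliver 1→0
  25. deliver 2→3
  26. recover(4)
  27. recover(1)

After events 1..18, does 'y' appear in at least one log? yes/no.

[1] propose(0,'y') → N0(coor t1 [-])
[2] deliver 0→3 → N3(part t1 [-])
[3] deliver 3→0 → ∅
[4] deliver 0→1 → N1(part t1 [-])
[5] deliver 1→0 → ∅
[6] deliver 0→2 → N2(part t1 [-])
[7] deliver 2→0 → ∅
[8] deliver 0→4 → N4(part t1 [-])
[9] deliver 4→0 → N0(coor t1 [y])
[10] deliver 0→3 → N3(part t1 [y])
[11] timeout(0) → N0(coor t2 [y])
[12] deliver 0→1 → N1(part t1 [y])
[13] deliver 1→0 → ∅
[14] deliver 0→3 → N3(part t2 [y])
[15] deliver 3→0 → ∅
[16] crash(1) → N1(✗part t1 [y])
[17] deliver 3→1 → ∅
[18] propose(0,'x') → N0(coor t3 [y])

yes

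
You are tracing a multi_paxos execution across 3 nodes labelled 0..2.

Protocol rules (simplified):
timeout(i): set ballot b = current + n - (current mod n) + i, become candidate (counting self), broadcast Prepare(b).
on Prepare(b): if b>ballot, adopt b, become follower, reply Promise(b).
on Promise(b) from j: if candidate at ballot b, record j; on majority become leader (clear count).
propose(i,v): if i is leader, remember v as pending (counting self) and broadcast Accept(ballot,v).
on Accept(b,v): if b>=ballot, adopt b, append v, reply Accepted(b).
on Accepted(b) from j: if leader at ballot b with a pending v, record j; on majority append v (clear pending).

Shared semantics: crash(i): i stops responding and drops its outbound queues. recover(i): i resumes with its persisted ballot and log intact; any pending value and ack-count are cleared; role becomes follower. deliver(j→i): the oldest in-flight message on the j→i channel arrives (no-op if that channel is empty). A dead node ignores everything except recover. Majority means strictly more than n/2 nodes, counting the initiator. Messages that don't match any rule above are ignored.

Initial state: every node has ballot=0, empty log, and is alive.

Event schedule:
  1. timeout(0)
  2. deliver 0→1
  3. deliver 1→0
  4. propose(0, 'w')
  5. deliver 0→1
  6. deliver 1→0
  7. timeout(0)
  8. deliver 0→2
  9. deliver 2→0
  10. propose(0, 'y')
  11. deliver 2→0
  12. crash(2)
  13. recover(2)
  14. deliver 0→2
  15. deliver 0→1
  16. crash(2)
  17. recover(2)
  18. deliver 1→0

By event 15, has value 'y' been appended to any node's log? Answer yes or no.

no

e1 timeout(0): 0[cand,b=3,-]
e2 deliver 0→1: 1[foll,b=3,-]
e3 deliver 1→0: 0[lead,b=3,-]
e4 propose(0,'w'): ·
e5 deliver 0→1: 1[foll,b=3,w]
e6 deliver 1→0: 0[lead,b=3,w]
e7 timeout(0): 0[cand,b=6,w]
e8 deliver 0→2: 2[foll,b=3,-]
e9 deliver 2→0: ·
e10 propose(0,'y'): ·
e11 deliver 2→0: ·
e12 crash(2): 2[✗foll,b=3,-]
e13 recover(2): 2[foll,b=3,-]
e14 deliver 0→2: 2[foll,b=3,w]
e15 deliver 0→1: 1[foll,b=6,w]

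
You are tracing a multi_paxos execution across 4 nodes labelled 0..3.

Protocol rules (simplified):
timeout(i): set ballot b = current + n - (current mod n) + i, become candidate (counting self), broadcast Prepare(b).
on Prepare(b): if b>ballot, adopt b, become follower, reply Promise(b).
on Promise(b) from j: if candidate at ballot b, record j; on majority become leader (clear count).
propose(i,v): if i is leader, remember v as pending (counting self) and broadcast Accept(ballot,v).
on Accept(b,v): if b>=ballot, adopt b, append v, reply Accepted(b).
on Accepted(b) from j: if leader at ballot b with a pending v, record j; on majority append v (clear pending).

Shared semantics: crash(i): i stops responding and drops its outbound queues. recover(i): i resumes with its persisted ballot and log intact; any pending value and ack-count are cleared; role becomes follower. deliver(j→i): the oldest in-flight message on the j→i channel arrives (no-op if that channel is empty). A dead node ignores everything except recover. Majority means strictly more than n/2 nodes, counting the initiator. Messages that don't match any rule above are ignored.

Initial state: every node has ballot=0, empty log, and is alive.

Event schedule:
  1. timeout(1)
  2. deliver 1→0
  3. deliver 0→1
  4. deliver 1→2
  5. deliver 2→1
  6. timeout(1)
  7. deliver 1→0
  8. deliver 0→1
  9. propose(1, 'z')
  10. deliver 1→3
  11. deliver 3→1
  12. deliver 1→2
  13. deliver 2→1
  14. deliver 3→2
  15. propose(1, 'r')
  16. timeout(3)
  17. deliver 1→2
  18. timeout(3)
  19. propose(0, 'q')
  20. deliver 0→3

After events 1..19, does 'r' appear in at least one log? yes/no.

yes

1. timeout(1):  <1:cand b5 ->
2. deliver 1→0:  <0:foll b5 ->
3. deliver 0→1:  nop
4. deliver 1→2:  <2:foll b5 ->
5. deliver 2→1:  <1:lead b5 ->
6. timeout(1):  <1:cand b9 ->
7. deliver 1→0:  <0:foll b9 ->
8. deliver 0→1:  nop
9. propose(1,'z'):  nop
10. deliver 1→3:  <3:foll b5 ->
11. deliver 3→1:  nop
12. deliver 1→2:  <2:foll b9 ->
13. deliver 2→1:  <1:lead b9 ->
14. deliver 3→2:  nop
15. propose(1,'r'):  nop
16. timeout(3):  <3:cand b11 ->
17. deliver 1→2:  <2:foll b9 r>
18. timeout(3):  <3:cand b15 ->
19. propose(0,'q'):  nop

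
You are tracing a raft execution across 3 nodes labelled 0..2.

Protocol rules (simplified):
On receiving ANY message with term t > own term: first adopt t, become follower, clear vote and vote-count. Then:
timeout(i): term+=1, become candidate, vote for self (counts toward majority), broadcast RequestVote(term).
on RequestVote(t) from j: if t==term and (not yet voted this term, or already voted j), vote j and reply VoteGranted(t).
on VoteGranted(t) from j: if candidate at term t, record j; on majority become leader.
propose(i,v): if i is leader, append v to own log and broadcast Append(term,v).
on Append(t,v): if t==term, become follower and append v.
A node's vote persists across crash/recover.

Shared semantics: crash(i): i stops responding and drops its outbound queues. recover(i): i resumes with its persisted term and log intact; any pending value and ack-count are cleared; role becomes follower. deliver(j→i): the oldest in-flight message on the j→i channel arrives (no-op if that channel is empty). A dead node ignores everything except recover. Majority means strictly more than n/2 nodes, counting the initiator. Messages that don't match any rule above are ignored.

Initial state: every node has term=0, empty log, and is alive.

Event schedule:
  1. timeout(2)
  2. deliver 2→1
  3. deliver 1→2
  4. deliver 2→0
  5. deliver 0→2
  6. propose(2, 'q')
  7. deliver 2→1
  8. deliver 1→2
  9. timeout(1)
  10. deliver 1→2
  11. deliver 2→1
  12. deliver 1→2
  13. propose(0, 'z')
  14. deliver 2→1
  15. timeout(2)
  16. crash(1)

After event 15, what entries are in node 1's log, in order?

q

after 1 — timeout(2): n2:cand/t1/[-]
after 2 — deliver 2→1: n1:foll/t1/[-]
after 3 — deliver 1→2: n2:lead/t1/[-]
after 4 — deliver 2→0: n0:foll/t1/[-]
after 5 — deliver 0→2: ·
after 6 — propose(2,'q'): n2:lead/t1/[q]
after 7 — deliver 2→1: n1:foll/t1/[q]
after 8 — deliver 1→2: ·
after 9 — timeout(1): n1:cand/t2/[q]
after 10 — deliver 1→2: n2:foll/t2/[q]
after 11 — deliver 2→1: n1:lead/t2/[q]
after 12 — deliver 1→2: ·
after 13 — propose(0,'z'): ·
after 14 — deliver 2→1: ·
after 15 — timeout(2): n2:cand/t3/[q]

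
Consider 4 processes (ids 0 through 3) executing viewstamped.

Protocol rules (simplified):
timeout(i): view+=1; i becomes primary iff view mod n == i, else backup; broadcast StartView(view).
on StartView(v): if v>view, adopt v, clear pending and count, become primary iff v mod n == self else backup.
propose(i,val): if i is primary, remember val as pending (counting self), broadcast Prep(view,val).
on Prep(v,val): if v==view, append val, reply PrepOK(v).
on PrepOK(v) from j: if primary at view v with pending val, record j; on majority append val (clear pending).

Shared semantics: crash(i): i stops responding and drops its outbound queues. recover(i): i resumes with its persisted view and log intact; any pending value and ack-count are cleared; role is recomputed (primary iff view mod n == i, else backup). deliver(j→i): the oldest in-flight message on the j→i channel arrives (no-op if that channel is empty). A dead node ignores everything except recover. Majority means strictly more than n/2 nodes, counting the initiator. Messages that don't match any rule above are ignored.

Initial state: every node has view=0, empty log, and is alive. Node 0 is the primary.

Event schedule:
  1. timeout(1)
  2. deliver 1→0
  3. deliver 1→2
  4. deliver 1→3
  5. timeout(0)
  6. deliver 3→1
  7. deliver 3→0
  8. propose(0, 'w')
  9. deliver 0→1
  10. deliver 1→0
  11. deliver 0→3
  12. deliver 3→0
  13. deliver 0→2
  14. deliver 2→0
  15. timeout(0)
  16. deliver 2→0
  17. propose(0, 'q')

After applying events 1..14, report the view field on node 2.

2

[1] timeout(1) → N1(prim v1 [-])
[2] deliver 1→0 → N0(back v1 [-])
[3] deliver 1→2 → N2(back v1 [-])
[4] deliver 1→3 → N3(back v1 [-])
[5] timeout(0) → N0(back v2 [-])
[6] deliver 3→1 → ∅
[7] deliver 3→0 → ∅
[8] propose(0,'w') → ∅
[9] deliver 0→1 → N1(back v2 [-])
[10] deliver 1→0 → ∅
[11] deliver 0→3 → N3(back v2 [-])
[12] deliver 3→0 → ∅
[13] deliver 0→2 → N2(prim v2 [-])
[14] deliver 2→0 → ∅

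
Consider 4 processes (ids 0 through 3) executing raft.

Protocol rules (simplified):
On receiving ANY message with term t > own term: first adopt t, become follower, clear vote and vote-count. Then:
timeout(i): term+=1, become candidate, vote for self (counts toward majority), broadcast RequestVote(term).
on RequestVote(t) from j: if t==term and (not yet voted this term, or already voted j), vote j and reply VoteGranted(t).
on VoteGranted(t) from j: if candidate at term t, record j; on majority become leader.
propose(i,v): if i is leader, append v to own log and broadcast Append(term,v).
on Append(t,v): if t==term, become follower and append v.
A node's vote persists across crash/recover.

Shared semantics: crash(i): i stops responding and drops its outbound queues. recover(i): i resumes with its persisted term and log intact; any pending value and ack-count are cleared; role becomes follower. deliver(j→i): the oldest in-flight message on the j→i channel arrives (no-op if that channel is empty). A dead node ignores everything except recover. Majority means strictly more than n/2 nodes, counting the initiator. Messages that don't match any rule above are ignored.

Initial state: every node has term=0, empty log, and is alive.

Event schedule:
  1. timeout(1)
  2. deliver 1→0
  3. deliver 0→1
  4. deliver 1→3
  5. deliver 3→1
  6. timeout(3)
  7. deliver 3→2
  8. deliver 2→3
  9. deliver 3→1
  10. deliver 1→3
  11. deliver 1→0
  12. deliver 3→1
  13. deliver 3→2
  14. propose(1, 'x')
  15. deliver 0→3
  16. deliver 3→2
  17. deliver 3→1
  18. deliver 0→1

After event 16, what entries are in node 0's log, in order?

step 1 timeout(1): 1={cand,t=1,log=-}
step 2 deliver 1→0: 0={foll,t=1,log=-}
step 3 deliver 0→1: —
step 4 deliver 1→3: 3={foll,t=1,log=-}
step 5 deliver 3→1: 1={lead,t=1,log=-}
step 6 timeout(3): 3={cand,t=2,log=-}
step 7 deliver 3→2: 2={foll,t=2,log=-}
step 8 deliver 2→3: —
step 9 deliver 3→1: 1={foll,t=2,log=-}
step 10 deliver 1→3: 3={lead,t=2,log=-}
step 11 deliver 1→0: —
step 12 deliver 3→1: —
step 13 deliver 3→2: —
step 14 propose(1,'x'): —
step 15 deliver 0→3: —
step 16 deliver 3→2: —

empty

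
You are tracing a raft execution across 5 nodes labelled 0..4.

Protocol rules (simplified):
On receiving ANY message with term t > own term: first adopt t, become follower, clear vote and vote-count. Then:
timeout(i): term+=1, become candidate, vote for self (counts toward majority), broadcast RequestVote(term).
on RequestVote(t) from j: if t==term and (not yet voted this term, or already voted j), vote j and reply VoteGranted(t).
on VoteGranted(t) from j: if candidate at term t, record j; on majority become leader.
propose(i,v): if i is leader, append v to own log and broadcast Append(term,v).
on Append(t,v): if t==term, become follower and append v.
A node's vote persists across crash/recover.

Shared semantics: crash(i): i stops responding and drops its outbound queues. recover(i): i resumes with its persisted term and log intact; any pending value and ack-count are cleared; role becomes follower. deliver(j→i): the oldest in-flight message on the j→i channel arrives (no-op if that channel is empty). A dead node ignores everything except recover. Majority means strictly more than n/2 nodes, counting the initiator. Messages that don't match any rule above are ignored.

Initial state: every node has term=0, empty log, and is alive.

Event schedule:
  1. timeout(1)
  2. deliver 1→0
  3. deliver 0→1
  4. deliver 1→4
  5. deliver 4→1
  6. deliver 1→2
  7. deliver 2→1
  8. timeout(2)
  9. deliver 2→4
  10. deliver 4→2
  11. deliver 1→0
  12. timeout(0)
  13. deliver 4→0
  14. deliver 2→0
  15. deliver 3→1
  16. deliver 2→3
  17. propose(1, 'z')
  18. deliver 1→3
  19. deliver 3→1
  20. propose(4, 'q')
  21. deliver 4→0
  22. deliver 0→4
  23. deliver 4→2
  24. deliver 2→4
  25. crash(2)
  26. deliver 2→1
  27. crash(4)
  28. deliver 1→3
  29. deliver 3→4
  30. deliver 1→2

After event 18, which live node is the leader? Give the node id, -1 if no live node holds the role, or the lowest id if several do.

1

step 1 timeout(1): 1={cand,t=1,log=-}
step 2 deliver 1→0: 0={foll,t=1,log=-}
step 3 deliver 0→1: —
step 4 deliver 1→4: 4={foll,t=1,log=-}
step 5 deliver 4→1: 1={lead,t=1,log=-}
step 6 deliver 1→2: 2={foll,t=1,log=-}
step 7 deliver 2→1: —
step 8 timeout(2): 2={cand,t=2,log=-}
step 9 deliver 2→4: 4={foll,t=2,log=-}
step 10 deliver 4→2: —
step 11 deliver 1→0: —
step 12 timeout(0): 0={cand,t=2,log=-}
step 13 deliver 4→0: —
step 14 deliver 2→0: —
step 15 deliver 3→1: —
step 16 deliver 2→3: 3={foll,t=2,log=-}
step 17 propose(1,'z'): 1={lead,t=1,log=z}
step 18 deliver 1→3: —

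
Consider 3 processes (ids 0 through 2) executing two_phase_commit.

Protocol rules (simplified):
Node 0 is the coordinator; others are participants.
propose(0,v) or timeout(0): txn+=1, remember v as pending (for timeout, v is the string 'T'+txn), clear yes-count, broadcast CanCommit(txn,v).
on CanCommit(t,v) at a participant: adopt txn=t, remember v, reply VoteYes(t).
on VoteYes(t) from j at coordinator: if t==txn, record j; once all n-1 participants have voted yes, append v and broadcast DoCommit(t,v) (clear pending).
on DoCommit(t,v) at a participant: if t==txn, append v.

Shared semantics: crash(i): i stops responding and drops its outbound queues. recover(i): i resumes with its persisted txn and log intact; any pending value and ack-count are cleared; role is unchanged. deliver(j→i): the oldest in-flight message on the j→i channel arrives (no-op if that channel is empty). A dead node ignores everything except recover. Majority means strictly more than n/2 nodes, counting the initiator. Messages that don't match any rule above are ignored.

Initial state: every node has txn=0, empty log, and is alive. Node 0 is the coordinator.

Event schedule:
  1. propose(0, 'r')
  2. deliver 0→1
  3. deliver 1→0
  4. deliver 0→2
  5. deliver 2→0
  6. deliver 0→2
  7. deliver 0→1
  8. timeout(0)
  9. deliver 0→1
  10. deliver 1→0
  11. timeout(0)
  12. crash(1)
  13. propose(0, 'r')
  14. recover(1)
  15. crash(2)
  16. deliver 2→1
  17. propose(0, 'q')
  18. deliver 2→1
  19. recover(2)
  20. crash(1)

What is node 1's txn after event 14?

after 1 — propose(0,'r'): n0:coor/t1/[-]
after 2 — deliver 0→1: n1:part/t1/[-]
after 3 — deliver 1→0: ·
after 4 — deliver 0→2: n2:part/t1/[-]
after 5 — deliver 2→0: n0:coor/t1/[r]
after 6 — deliver 0→2: n2:part/t1/[r]
after 7 — deliver 0→1: n1:part/t1/[r]
after 8 — timeout(0): n0:coor/t2/[r]
after 9 — deliver 0→1: n1:part/t2/[r]
after 10 — deliver 1→0: ·
after 11 — timeout(0): n0:coor/t3/[r]
after 12 — crash(1): n1:✗part/t2/[r]
after 13 — propose(0,'r'): n0:coor/t4/[r]
after 14 — recover(1): n1:part/t2/[r]

2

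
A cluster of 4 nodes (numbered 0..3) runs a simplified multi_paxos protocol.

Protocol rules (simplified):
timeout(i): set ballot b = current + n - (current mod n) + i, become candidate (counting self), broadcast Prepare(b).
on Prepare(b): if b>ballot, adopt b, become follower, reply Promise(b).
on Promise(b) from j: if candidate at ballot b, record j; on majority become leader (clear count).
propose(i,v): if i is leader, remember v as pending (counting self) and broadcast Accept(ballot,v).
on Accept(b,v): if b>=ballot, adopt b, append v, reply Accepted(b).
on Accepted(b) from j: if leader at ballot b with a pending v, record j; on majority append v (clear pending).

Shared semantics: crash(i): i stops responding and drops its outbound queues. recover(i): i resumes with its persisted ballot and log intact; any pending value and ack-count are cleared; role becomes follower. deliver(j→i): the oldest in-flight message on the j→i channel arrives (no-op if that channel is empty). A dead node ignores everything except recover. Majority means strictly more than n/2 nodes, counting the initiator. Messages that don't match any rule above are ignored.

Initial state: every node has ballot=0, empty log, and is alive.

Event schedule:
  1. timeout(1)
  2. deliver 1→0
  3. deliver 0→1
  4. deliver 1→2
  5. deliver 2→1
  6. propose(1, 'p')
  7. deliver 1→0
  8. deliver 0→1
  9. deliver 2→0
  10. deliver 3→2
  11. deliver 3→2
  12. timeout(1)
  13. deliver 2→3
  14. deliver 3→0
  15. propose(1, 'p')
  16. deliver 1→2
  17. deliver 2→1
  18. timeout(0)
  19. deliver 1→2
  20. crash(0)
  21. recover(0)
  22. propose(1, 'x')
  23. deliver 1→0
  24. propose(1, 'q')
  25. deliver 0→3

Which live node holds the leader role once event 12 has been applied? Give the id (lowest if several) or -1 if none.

e1 timeout(1): 1[cand,b=5,-]
e2 deliver 1→0: 0[foll,b=5,-]
e3 deliver 0→1: ·
e4 deliver 1→2: 2[foll,b=5,-]
e5 deliver 2→1: 1[lead,b=5,-]
e6 propose(1,'p'): ·
e7 deliver 1→0: 0[foll,b=5,p]
e8 deliver 0→1: ·
e9 deliver 2→0: ·
e10 deliver 3→2: ·
e11 deliver 3→2: ·
e12 timeout(1): 1[cand,b=9,-]

-1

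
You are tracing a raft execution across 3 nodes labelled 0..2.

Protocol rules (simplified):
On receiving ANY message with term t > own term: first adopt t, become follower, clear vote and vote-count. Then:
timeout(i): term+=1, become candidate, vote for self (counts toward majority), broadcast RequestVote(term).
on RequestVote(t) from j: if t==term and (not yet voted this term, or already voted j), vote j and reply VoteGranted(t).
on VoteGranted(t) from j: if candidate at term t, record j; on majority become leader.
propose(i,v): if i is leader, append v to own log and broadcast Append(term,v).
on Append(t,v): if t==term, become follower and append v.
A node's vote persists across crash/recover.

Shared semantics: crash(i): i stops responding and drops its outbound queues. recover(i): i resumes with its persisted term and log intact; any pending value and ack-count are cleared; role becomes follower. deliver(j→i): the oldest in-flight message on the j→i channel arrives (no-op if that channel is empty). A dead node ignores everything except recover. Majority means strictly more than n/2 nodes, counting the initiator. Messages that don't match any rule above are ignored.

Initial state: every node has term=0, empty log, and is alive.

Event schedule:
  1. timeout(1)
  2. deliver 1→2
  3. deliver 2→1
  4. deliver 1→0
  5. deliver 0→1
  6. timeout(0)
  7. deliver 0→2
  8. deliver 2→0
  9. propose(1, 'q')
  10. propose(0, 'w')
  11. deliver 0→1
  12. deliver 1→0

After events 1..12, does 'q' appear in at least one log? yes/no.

step 1 timeout(1): 1={cand,t=1,log=-}
step 2 deliver 1→2: 2={foll,t=1,log=-}
step 3 deliver 2→1: 1={lead,t=1,log=-}
step 4 deliver 1→0: 0={foll,t=1,log=-}
step 5 deliver 0→1: —
step 6 timeout(0): 0={cand,t=2,log=-}
step 7 deliver 0→2: 2={foll,t=2,log=-}
step 8 deliver 2→0: 0={lead,t=2,log=-}
step 9 propose(1,'q'): 1={lead,t=1,log=q}
step 10 propose(0,'w'): 0={lead,t=2,log=w}
step 11 deliver 0→1: 1={foll,t=2,log=q}
step 12 deliver 1→0: —

yes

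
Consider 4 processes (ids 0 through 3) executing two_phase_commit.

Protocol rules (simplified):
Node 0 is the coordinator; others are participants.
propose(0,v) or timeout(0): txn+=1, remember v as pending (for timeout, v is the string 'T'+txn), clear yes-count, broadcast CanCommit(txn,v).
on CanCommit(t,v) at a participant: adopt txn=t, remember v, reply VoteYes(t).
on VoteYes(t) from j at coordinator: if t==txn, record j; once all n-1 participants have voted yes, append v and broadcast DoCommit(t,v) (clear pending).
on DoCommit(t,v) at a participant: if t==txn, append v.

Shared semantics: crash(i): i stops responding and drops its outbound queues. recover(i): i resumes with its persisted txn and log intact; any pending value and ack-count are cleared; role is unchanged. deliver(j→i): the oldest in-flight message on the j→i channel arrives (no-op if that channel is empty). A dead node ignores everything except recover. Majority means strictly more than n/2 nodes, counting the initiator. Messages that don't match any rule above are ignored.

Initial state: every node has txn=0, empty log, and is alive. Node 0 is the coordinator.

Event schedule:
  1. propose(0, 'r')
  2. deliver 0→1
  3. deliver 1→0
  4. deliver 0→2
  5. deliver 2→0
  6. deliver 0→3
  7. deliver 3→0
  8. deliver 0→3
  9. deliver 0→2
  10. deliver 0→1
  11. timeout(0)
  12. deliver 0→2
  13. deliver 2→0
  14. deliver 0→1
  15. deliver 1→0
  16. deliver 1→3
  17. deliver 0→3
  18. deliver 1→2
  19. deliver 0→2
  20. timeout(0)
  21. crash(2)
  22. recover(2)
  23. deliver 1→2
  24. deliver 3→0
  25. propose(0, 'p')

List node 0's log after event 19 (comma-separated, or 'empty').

r

e1 propose(0,'r'): 0[coor,t=1,-]
e2 deliver 0→1: 1[part,t=1,-]
e3 deliver 1→0: ·
e4 deliver 0→2: 2[part,t=1,-]
e5 deliver 2→0: ·
e6 deliver 0→3: 3[part,t=1,-]
e7 deliver 3→0: 0[coor,t=1,r]
e8 deliver 0→3: 3[part,t=1,r]
e9 deliver 0→2: 2[part,t=1,r]
e10 deliver 0→1: 1[part,t=1,r]
e11 timeout(0): 0[coor,t=2,r]
e12 deliver 0→2: 2[part,t=2,r]
e13 deliver 2→0: ·
e14 deliver 0→1: 1[part,t=2,r]
e15 deliver 1→0: ·
e16 deliver 1→3: ·
e17 deliver 0→3: 3[part,t=2,r]
e18 deliver 1→2: ·
e19 deliver 0→2: ·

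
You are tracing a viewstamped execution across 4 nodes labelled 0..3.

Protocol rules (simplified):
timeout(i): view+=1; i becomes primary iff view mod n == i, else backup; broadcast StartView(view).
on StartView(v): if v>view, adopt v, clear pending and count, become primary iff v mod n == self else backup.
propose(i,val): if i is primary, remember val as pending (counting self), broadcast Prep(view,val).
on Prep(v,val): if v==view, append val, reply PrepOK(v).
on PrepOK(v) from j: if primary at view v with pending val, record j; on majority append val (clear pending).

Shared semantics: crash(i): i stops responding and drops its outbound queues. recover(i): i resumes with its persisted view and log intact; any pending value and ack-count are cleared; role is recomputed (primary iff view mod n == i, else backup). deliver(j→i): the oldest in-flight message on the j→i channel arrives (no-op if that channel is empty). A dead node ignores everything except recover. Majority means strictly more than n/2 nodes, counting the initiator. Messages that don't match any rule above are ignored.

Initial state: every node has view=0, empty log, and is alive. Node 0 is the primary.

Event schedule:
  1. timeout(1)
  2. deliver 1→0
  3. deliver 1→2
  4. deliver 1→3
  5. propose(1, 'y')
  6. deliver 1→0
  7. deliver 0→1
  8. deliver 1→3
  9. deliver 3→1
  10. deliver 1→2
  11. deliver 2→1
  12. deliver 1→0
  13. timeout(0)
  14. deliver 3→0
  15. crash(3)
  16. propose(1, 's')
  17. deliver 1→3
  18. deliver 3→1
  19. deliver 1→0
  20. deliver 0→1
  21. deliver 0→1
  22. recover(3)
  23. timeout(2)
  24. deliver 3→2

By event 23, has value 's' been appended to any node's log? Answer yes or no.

[1] timeout(1) → N1(prim v1 [-])
[2] deliver 1→0 → N0(back v1 [-])
[3] deliver 1→2 → N2(back v1 [-])
[4] deliver 1→3 → N3(back v1 [-])
[5] propose(1,'y') → ∅
[6] deliver 1→0 → N0(back v1 [y])
[7] deliver 0→1 → ∅
[8] deliver 1→3 → N3(back v1 [y])
[9] deliver 3→1 → N1(prim v1 [y])
[10] deliver 1→2 → N2(back v1 [y])
[11] deliver 2→1 → ∅
[12] deliver 1→0 → ∅
[13] timeout(0) → N0(back v2 [y])
[14] deliver 3→0 → ∅
[15] crash(3) → N3(✗back v1 [y])
[16] propose(1,'s') → ∅
[17] deliver 1→3 → ∅
[18] deliver 3→1 → ∅
[19] deliver 1→0 → ∅
[20] deliver 0→1 → N1(back v2 [y])
[21] deliver 0→1 → ∅
[22] recover(3) → N3(back v1 [y])
[23] timeout(2) → N2(prim v2 [y])

no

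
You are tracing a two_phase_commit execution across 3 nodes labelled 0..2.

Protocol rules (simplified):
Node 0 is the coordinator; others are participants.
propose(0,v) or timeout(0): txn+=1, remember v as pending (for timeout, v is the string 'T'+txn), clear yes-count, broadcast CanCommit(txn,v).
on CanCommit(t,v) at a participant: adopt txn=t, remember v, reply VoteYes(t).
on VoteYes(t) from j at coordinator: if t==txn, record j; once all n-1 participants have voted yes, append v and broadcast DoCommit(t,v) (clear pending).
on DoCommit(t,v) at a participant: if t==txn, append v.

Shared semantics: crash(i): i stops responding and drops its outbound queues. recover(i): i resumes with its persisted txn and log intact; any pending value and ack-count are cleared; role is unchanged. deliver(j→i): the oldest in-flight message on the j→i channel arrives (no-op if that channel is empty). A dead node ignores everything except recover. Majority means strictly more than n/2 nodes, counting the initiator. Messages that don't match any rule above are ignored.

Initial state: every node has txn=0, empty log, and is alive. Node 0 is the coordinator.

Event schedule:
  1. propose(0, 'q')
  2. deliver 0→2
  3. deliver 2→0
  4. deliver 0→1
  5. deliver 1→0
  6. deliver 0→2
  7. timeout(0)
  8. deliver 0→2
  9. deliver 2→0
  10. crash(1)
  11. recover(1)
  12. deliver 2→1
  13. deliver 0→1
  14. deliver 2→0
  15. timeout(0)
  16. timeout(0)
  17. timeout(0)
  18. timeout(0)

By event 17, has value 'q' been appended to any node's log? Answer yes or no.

yes

[1] propose(0,'q') → N0(coor t1 [-])
[2] deliver 0→2 → N2(part t1 [-])
[3] deliver 2→0 → ∅
[4] deliver 0→1 → N1(part t1 [-])
[5] deliver 1→0 → N0(coor t1 [q])
[6] deliver 0→2 → N2(part t1 [q])
[7] timeout(0) → N0(coor t2 [q])
[8] deliver 0→2 → N2(part t2 [q])
[9] deliver 2→0 → ∅
[10] crash(1) → N1(✗part t1 [-])
[11] recover(1) → N1(part t1 [-])
[12] deliver 2→1 → ∅
[13] deliver 0→1 → N1(part t1 [q])
[14] deliver 2→0 → ∅
[15] timeout(0) → N0(coor t3 [q])
[16] timeout(0) → N0(coor t4 [q])
[17] timeout(0) → N0(coor t5 [q])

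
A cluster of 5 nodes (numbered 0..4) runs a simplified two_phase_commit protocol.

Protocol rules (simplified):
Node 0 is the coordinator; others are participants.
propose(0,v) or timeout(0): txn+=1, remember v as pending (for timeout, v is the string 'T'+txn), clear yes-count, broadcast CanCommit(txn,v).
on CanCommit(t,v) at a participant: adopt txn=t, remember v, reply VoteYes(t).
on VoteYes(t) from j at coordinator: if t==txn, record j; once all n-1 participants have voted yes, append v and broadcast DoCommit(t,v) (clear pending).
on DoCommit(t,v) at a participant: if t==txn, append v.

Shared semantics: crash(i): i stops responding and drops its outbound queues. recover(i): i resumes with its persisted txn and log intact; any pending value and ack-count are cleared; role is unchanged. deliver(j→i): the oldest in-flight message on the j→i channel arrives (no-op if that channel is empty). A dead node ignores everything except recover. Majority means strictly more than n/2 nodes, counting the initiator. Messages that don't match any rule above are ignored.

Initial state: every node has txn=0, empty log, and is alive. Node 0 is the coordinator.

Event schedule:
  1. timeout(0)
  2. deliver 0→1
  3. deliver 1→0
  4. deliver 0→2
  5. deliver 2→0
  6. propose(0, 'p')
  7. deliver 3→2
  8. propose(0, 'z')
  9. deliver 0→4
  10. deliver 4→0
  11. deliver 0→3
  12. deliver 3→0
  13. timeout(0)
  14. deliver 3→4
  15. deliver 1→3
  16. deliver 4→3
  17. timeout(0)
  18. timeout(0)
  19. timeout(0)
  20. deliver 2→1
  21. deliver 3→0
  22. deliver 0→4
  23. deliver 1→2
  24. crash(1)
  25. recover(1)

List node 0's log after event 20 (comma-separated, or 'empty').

empty

1. timeout(0):  <0:coor t1 ->
2. deliver 0→1:  <1:part t1 ->
3. deliver 1→0:  nop
4. deliver 0→2:  <2:part t1 ->
5. deliver 2→0:  nop
6. propose(0,'p'):  <0:coor t2 ->
7. deliver 3→2:  nop
8. propose(0,'z'):  <0:coor t3 ->
9. deliver 0→4:  <4:part t1 ->
10. deliver 4→0:  nop
11. deliver 0→3:  <3:part t1 ->
12. deliver 3→0:  nop
13. timeout(0):  <0:coor t4 ->
14. deliver 3→4:  nop
15. deliver 1→3:  nop
16. deliver 4→3:  nop
17. timeout(0):  <0:coor t5 ->
18. timeout(0):  <0:coor t6 ->
19. timeout(0):  <0:coor t7 ->
20. deliver 2→1:  nop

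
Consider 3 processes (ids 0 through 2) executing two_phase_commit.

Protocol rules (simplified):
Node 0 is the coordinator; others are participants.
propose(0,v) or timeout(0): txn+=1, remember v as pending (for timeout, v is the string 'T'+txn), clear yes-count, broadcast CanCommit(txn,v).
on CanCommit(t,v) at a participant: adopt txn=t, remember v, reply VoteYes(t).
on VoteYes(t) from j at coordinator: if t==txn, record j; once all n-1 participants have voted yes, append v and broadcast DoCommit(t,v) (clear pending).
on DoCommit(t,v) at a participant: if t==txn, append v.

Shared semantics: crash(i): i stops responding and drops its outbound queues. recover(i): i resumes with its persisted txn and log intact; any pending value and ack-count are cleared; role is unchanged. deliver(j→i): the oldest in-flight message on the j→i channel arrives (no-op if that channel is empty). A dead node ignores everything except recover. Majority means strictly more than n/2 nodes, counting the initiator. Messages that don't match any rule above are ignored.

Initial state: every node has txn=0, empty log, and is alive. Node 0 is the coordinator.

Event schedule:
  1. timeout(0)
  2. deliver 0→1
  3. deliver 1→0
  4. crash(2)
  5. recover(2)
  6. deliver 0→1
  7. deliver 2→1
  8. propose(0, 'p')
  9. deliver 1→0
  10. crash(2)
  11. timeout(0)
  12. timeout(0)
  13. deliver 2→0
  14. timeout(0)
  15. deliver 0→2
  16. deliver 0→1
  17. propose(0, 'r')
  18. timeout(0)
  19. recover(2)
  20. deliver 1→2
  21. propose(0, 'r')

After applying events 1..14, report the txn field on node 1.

1

step 1 timeout(0): 0={coor,t=1,log=-}
step 2 deliver 0→1: 1={part,t=1,log=-}
step 3 deliver 1→0: —
step 4 crash(2): 2={✗part,t=0,log=-}
step 5 recover(2): 2={part,t=0,log=-}
step 6 deliver 0→1: —
step 7 deliver 2→1: —
step 8 propose(0,'p'): 0={coor,t=2,log=-}
step 9 deliver 1→0: —
step 10 crash(2): 2={✗part,t=0,log=-}
step 11 timeout(0): 0={coor,t=3,log=-}
step 12 timeout(0): 0={coor,t=4,log=-}
step 13 deliver 2→0: —
step 14 timeout(0): 0={coor,t=5,log=-}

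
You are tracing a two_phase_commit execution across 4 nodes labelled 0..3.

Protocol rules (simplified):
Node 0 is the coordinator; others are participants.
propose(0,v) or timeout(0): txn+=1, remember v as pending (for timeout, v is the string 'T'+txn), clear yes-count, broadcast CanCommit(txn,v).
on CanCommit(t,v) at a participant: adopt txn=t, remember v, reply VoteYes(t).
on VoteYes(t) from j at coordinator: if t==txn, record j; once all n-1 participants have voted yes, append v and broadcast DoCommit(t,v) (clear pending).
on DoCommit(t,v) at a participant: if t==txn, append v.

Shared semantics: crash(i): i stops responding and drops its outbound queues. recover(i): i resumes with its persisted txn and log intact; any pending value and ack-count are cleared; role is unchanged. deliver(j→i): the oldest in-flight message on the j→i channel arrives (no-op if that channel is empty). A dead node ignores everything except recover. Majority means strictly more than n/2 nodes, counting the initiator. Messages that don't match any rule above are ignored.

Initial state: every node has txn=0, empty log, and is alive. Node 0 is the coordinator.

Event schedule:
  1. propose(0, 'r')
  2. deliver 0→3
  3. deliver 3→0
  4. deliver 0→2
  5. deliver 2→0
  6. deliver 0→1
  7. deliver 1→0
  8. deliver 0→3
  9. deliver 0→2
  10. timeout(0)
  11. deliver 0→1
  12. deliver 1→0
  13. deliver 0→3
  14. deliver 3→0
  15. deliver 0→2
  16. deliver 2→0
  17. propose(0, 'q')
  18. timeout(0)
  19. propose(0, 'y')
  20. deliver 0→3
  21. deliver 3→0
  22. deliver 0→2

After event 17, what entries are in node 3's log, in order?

step 1 propose(0,'r'): 0={coor,t=1,log=-}
step 2 deliver 0→3: 3={part,t=1,log=-}
step 3 deliver 3→0: —
step 4 deliver 0→2: 2={part,t=1,log=-}
step 5 deliver 2→0: —
step 6 deliver 0→1: 1={part,t=1,log=-}
step 7 deliver 1→0: 0={coor,t=1,log=r}
step 8 deliver 0→3: 3={part,t=1,log=r}
step 9 deliver 0→2: 2={part,t=1,log=r}
step 10 timeout(0): 0={coor,t=2,log=r}
step 11 deliver 0→1: 1={part,t=1,log=r}
step 12 deliver 1→0: —
step 13 deliver 0→3: 3={part,t=2,log=r}
step 14 deliver 3→0: —
step 15 deliver 0→2: 2={part,t=2,log=r}
step 16 deliver 2→0: —
step 17 propose(0,'q'): 0={coor,t=3,log=r}

r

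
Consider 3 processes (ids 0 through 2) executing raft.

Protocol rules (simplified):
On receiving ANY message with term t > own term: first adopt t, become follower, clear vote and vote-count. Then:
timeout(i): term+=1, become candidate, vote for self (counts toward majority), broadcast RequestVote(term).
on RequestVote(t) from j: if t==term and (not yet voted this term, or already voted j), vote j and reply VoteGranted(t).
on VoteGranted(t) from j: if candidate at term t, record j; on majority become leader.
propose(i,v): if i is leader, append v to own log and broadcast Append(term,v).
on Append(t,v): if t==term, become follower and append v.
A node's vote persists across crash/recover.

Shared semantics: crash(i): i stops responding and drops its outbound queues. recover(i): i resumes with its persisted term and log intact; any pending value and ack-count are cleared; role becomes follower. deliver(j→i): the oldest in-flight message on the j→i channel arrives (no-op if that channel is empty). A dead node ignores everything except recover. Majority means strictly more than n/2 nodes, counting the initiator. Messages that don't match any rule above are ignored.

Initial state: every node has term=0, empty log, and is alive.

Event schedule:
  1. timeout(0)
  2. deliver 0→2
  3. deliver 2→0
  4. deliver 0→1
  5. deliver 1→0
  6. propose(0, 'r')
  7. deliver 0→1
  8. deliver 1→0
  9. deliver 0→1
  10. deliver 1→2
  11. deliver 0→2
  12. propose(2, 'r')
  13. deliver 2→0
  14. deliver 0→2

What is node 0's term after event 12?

step 1 timeout(0): 0={cand,t=1,log=-}
step 2 deliver 0→2: 2={foll,t=1,log=-}
step 3 deliver 2→0: 0={lead,t=1,log=-}
step 4 deliver 0→1: 1={foll,t=1,log=-}
step 5 deliver 1→0: —
step 6 propose(0,'r'): 0={lead,t=1,log=r}
step 7 deliver 0→1: 1={foll,t=1,log=r}
step 8 deliver 1→0: —
step 9 deliver 0→1: —
step 10 deliver 1→2: —
step 11 deliver 0→2: 2={foll,t=1,log=r}
step 12 propose(2,'r'): —

1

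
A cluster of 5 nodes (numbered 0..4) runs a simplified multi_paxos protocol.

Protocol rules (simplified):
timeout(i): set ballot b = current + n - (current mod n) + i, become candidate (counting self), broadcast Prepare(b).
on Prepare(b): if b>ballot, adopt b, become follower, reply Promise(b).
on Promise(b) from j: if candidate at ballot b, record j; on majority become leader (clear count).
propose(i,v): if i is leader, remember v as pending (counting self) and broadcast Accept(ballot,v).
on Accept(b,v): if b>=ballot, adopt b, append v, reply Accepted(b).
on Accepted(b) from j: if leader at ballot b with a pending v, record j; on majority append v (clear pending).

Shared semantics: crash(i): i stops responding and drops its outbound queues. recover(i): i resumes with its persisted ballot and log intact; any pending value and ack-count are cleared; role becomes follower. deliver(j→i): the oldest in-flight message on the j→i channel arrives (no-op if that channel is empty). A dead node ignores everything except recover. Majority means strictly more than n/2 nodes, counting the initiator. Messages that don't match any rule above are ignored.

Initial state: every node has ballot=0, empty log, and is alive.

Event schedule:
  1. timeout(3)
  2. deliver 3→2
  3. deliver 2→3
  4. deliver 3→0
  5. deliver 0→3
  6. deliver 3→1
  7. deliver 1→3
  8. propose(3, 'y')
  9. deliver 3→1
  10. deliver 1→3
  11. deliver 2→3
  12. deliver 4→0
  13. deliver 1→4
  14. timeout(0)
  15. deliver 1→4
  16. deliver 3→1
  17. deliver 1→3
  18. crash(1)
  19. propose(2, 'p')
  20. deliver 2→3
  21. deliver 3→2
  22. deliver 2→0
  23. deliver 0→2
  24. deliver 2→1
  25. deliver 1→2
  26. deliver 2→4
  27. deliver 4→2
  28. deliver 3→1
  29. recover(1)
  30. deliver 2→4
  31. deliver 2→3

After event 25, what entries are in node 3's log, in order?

empty

[1] timeout(3) → N3(cand b8 [-])
[2] deliver 3→2 → N2(foll b8 [-])
[3] deliver 2→3 → ∅
[4] deliver 3→0 → N0(foll b8 [-])
[5] deliver 0→3 → N3(lead b8 [-])
[6] deliver 3→1 → N1(foll b8 [-])
[7] deliver 1→3 → ∅
[8] propose(3,'y') → ∅
[9] deliver 3→1 → N1(foll b8 [y])
[10] deliver 1→3 → ∅
[11] deliver 2→3 → ∅
[12] deliver 4→0 → ∅
[13] deliver 1→4 → ∅
[14] timeout(0) → N0(cand b10 [-])
[15] deliver 1→4 → ∅
[16] deliver 3→1 → ∅
[17] deliver 1→3 → ∅
[18] crash(1) → N1(✗foll b8 [y])
[19] propose(2,'p') → ∅
[20] deliver 2→3 → ∅
[21] deliver 3→2 → N2(foll b8 [y])
[22] deliver 2→0 → ∅
[23] deliver 0→2 → N2(foll b10 [y])
[24] deliver 2→1 → ∅
[25] deliver 1→2 → ∅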